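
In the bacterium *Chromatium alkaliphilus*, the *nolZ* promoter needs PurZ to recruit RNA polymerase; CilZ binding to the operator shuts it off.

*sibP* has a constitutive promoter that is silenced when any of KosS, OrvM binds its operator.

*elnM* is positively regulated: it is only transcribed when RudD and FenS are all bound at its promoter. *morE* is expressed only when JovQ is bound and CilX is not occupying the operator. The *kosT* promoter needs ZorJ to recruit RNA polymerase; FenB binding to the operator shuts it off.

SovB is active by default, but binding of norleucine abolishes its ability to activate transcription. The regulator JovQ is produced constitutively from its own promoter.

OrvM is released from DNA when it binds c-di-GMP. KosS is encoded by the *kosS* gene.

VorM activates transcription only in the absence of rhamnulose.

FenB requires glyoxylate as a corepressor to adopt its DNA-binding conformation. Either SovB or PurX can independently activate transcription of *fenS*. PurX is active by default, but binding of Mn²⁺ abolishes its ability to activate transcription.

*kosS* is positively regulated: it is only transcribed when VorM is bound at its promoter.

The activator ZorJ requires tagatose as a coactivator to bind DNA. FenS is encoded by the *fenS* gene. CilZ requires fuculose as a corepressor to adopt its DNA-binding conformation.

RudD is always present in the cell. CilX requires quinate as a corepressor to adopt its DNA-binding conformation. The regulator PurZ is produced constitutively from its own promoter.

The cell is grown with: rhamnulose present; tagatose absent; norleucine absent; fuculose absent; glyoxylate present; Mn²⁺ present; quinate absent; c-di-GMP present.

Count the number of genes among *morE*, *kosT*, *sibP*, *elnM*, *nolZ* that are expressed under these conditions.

JovQ is produced constitutively and is active.
Quinate is absent, so CilX is inactive.
No repressor is bound and JovQ is active, so *morE* is transcribed.
→ *morE* is ON.
Tagatose is absent, so ZorJ is inactive.
Glyoxylate is present, so FenB is active.
With repressor FenB bound, *kosT* is not transcribed.
→ *kosT* is OFF.
Rhamnulose is present, so VorM is inactive.
Required activator VorM is absent, so *kosS* is not transcribed.
So KosS is not produced.
c-di-GMP is present, so OrvM is inactive.
With no repressor bound, *sibP* is transcribed.
→ *sibP* is ON.
RudD is produced constitutively and is active.
Norleucine is absent, so SovB is active.
Mn²⁺ is present, so PurX is inactive.
Activator SovB is present, so *fenS* is transcribed.
So FenS is produced and active.
No repressor is bound and RudD and FenS are active, so *elnM* is transcribed.
→ *elnM* is ON.
Fuculose is absent, so CilZ is inactive.
PurZ is produced constitutively and is active.
No repressor is bound and PurZ is active, so *nolZ* is transcribed.
→ *nolZ* is ON.
4 of the 5 genes are transcribed.

4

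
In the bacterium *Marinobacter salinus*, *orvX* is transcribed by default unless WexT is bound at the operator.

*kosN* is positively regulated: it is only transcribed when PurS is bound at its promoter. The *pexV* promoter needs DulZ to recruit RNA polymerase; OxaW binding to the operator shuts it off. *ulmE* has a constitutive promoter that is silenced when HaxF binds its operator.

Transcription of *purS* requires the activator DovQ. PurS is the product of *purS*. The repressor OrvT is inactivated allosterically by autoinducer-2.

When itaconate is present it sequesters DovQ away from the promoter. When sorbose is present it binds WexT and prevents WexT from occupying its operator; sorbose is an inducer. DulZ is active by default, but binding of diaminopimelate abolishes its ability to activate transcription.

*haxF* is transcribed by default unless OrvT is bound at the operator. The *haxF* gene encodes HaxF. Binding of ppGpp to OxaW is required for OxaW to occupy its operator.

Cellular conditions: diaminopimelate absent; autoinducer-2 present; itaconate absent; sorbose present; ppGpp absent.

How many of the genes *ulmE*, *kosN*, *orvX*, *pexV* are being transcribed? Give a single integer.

3

Autoinducer-2 is present, so OrvT is inactive.
With no repressor bound, *haxF* is transcribed.
So HaxF is produced and active.
With repressor HaxF bound, *ulmE* is not transcribed.
→ *ulmE* is OFF.
Itaconate is absent, so DovQ is active.
No repressor is bound and DovQ is active, so *purS* is transcribed.
So PurS is produced and active.
No repressor is bound and PurS is active, so *kosN* is transcribed.
→ *kosN* is ON.
Sorbose is present, so WexT is inactive.
With no repressor bound, *orvX* is transcribed.
→ *orvX* is ON.
ppGpp is absent, so OxaW is inactive.
Diaminopimelate is absent, so DulZ is active.
No repressor is bound and DulZ is active, so *pexV* is transcribed.
→ *pexV* is ON.
3 of the 4 genes are transcribed.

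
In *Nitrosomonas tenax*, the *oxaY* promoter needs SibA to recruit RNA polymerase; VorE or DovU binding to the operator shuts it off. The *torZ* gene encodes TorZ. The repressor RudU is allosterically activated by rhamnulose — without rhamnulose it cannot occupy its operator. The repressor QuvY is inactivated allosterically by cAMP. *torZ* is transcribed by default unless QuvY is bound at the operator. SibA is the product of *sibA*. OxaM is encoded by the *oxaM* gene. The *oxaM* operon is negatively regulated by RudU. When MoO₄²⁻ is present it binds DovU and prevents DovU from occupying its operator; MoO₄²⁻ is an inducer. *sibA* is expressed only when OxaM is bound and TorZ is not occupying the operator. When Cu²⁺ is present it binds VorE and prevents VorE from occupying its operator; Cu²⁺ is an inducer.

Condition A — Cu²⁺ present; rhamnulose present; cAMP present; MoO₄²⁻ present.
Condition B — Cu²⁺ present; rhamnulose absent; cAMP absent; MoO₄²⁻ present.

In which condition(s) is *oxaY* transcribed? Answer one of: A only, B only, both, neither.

Condition A:
Cu²⁺ is present, so VorE is inactive.
Rhamnulose is present, so RudU is active.
With repressor RudU bound, *oxaM* is not transcribed.
So OxaM is not produced.
cAMP is present, so QuvY is inactive.
With no repressor bound, *torZ* is transcribed.
So TorZ is produced and active.
With repressor TorZ bound, *sibA* is not transcribed.
So SibA is not produced.
MoO₄²⁻ is present, so DovU is inactive.
Required activator SibA is absent, so *oxaY* is not transcribed.
→ *oxaY* is OFF in A.
Condition B:
Cu²⁺ is present, so VorE is inactive.
Rhamnulose is absent, so RudU is inactive.
With no repressor bound, *oxaM* is transcribed.
So OxaM is produced and active.
cAMP is absent, so QuvY is active.
With repressor QuvY bound, *torZ* is not transcribed.
So TorZ is not produced.
No repressor is bound and OxaM is active, so *sibA* is transcribed.
So SibA is produced and active.
MoO₄²⁻ is present, so DovU is inactive.
No repressor is bound and SibA is active, so *oxaY* is transcribed.
→ *oxaY* is ON in B.

B only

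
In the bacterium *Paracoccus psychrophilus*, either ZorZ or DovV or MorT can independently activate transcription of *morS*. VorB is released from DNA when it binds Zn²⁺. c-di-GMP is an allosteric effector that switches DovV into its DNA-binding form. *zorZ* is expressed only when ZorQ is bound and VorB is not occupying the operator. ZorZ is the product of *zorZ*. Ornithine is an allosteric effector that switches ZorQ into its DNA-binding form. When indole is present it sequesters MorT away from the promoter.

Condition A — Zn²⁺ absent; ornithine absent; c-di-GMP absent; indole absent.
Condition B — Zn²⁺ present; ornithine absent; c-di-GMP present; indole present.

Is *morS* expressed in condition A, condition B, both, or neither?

Condition A:
Zn²⁺ is absent, so VorB is active.
Ornithine is absent, so ZorQ is inactive.
With repressor VorB bound, *zorZ* is not transcribed.
So ZorZ is not produced.
c-di-GMP is absent, so DovV is inactive.
Indole is absent, so MorT is active.
Activator MorT is present, so *morS* is transcribed.
→ *morS* is ON in A.
Condition B:
Zn²⁺ is present, so VorB is inactive.
Ornithine is absent, so ZorQ is inactive.
Required activator ZorQ is absent, so *zorZ* is not transcribed.
So ZorZ is not produced.
c-di-GMP is present, so DovV is active.
Indole is present, so MorT is inactive.
Activator DovV is present, so *morS* is transcribed.
→ *morS* is ON in B.

both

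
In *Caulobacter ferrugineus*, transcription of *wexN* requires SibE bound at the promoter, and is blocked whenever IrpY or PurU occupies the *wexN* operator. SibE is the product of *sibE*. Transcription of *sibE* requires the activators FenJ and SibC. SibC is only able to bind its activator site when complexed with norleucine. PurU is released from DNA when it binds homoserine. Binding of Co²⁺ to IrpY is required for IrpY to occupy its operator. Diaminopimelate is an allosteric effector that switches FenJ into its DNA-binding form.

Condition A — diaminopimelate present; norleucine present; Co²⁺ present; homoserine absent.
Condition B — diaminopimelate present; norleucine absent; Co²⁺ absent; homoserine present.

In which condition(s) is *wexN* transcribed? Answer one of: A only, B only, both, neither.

Condition A:
Diaminopimelate is present, so FenJ is active.
Norleucine is present, so SibC is active.
No repressor is bound and FenJ and SibC are active, so *sibE* is transcribed.
So SibE is produced and active.
Co²⁺ is present, so IrpY is active.
Homoserine is absent, so PurU is active.
With repressor IrpY bound, *wexN* is not transcribed.
→ *wexN* is OFF in A.
Condition B:
Diaminopimelate is present, so FenJ is active.
Norleucine is absent, so SibC is inactive.
Required activator SibC is absent, so *sibE* is not transcribed.
So SibE is not produced.
Co²⁺ is absent, so IrpY is inactive.
Homoserine is present, so PurU is inactive.
Required activator SibE is absent, so *wexN* is not transcribed.
→ *wexN* is OFF in B.

neither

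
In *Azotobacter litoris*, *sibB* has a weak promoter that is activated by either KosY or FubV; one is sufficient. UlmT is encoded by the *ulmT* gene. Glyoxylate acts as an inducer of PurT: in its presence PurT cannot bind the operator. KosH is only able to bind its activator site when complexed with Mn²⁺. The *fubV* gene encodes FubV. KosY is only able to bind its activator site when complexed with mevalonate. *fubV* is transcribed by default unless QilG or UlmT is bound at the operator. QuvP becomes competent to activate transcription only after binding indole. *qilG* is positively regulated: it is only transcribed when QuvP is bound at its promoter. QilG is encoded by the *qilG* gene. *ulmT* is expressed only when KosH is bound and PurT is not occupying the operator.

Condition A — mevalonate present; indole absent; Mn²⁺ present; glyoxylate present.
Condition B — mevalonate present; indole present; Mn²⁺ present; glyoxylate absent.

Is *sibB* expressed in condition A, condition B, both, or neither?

both

Condition A:
Mevalonate is present, so KosY is active.
Indole is absent, so QuvP is inactive.
Required activator QuvP is absent, so *qilG* is not transcribed.
So QilG is not produced.
Mn²⁺ is present, so KosH is active.
Glyoxylate is present, so PurT is inactive.
No repressor is bound and KosH is active, so *ulmT* is transcribed.
So UlmT is produced and active.
With repressor UlmT bound, *fubV* is not transcribed.
So FubV is not produced.
Activator KosY is present, so *sibB* is transcribed.
→ *sibB* is ON in A.
Condition B:
Mevalonate is present, so KosY is active.
Indole is present, so QuvP is active.
No repressor is bound and QuvP is active, so *qilG* is transcribed.
So QilG is produced and active.
Mn²⁺ is present, so KosH is active.
Glyoxylate is absent, so PurT is active.
With repressor PurT bound, *ulmT* is not transcribed.
So UlmT is not produced.
With repressor QilG bound, *fubV* is not transcribed.
So FubV is not produced.
Activator KosY is present, so *sibB* is transcribed.
→ *sibB* is ON in B.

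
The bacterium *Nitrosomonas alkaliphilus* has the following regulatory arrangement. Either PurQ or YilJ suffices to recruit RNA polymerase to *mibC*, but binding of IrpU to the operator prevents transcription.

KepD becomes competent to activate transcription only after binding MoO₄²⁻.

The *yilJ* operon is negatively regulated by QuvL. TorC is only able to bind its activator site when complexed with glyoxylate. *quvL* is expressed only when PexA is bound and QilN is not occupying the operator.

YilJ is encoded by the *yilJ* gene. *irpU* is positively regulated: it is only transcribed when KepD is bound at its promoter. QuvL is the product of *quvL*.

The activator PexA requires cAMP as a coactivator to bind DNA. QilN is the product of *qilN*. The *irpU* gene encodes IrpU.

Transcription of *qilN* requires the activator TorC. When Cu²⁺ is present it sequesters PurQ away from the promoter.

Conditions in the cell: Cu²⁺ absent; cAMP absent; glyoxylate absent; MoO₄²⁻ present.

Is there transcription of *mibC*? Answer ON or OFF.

OFF

Cu²⁺ is absent, so PurQ is active.
cAMP is absent, so PexA is inactive.
Glyoxylate is absent, so TorC is inactive.
Required activator TorC is absent, so *qilN* is not transcribed.
So QilN is not produced.
Required activator PexA is absent, so *quvL* is not transcribed.
So QuvL is not produced.
With no repressor bound, *yilJ* is transcribed.
So YilJ is produced and active.
MoO₄²⁻ is present, so KepD is active.
No repressor is bound and KepD is active, so *irpU* is transcribed.
So IrpU is produced and active.
With repressor IrpU bound, *mibC* is not transcribed.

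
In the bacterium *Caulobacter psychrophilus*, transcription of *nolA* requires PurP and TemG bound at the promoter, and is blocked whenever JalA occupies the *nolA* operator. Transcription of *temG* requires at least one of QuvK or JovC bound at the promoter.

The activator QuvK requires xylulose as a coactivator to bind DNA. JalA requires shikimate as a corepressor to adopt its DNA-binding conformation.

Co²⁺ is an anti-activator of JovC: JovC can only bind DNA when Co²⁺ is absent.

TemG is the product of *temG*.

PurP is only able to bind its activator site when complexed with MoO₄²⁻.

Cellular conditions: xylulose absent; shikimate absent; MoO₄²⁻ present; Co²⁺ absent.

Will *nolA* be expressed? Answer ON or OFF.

ON

MoO₄²⁻ is present, so PurP is active.
Shikimate is absent, so JalA is inactive.
Xylulose is absent, so QuvK is inactive.
Co²⁺ is absent, so JovC is active.
Activator JovC is present, so *temG* is transcribed.
So TemG is produced and active.
No repressor is bound and PurP and TemG are active, so *nolA* is transcribed.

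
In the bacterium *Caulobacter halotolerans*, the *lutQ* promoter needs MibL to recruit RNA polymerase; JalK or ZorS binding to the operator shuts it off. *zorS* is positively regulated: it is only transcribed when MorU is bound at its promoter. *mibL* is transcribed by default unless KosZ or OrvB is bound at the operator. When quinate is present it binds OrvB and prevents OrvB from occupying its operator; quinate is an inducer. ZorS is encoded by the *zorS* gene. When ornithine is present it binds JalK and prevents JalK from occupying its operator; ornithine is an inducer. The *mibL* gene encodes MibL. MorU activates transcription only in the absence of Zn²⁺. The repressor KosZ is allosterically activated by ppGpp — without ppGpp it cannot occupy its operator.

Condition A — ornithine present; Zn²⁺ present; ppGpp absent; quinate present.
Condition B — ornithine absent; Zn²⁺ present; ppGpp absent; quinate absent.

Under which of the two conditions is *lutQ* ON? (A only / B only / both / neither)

Condition A:
Ornithine is present, so JalK is inactive.
Zn²⁺ is present, so MorU is inactive.
Required activator MorU is absent, so *zorS* is not transcribed.
So ZorS is not produced.
ppGpp is absent, so KosZ is inactive.
Quinate is present, so OrvB is inactive.
With no repressor bound, *mibL* is transcribed.
So MibL is produced and active.
No repressor is bound and MibL is active, so *lutQ* is transcribed.
→ *lutQ* is ON in A.
Condition B:
Ornithine is absent, so JalK is active.
Zn²⁺ is present, so MorU is inactive.
Required activator MorU is absent, so *zorS* is not transcribed.
So ZorS is not produced.
ppGpp is absent, so KosZ is inactive.
Quinate is absent, so OrvB is active.
With repressor OrvB bound, *mibL* is not transcribed.
So MibL is not produced.
With repressor JalK bound, *lutQ* is not transcribed.
→ *lutQ* is OFF in B.

A only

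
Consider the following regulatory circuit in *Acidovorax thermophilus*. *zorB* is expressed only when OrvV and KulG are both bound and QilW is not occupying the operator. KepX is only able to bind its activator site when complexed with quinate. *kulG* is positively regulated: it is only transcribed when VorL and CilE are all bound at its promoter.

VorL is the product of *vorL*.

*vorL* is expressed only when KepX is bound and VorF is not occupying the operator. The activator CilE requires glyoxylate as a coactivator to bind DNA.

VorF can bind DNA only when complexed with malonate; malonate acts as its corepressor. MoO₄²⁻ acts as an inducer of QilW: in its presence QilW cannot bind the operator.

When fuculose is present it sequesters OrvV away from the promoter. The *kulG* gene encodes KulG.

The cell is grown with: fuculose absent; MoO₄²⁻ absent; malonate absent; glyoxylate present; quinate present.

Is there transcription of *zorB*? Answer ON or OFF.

Fuculose is absent, so OrvV is active.
Quinate is present, so KepX is active.
Malonate is absent, so VorF is inactive.
No repressor is bound and KepX is active, so *vorL* is transcribed.
So VorL is produced and active.
Glyoxylate is present, so CilE is active.
No repressor is bound and VorL and CilE are active, so *kulG* is transcribed.
So KulG is produced and active.
MoO₄²⁻ is absent, so QilW is active.
With repressor QilW bound, *zorB* is not transcribed.

OFF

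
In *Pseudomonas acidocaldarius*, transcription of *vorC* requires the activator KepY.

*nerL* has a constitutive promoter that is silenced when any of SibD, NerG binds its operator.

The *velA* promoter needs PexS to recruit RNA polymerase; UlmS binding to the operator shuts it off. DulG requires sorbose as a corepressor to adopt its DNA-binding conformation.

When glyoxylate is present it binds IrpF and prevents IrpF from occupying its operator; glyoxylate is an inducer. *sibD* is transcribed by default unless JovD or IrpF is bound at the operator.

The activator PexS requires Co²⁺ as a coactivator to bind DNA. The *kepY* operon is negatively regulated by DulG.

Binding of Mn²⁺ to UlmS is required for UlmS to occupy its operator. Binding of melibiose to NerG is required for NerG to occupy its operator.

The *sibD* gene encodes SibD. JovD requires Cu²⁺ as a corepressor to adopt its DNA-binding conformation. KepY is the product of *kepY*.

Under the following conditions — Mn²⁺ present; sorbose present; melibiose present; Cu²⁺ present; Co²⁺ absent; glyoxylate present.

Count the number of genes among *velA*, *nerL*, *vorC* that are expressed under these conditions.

0

Mn²⁺ is present, so UlmS is active.
Co²⁺ is absent, so PexS is inactive.
With repressor UlmS bound, *velA* is not transcribed.
→ *velA* is OFF.
Cu²⁺ is present, so JovD is active.
Glyoxylate is present, so IrpF is inactive.
With repressor JovD bound, *sibD* is not transcribed.
So SibD is not produced.
Melibiose is present, so NerG is active.
With repressor NerG bound, *nerL* is not transcribed.
→ *nerL* is OFF.
Sorbose is present, so DulG is active.
With repressor DulG bound, *kepY* is not transcribed.
So KepY is not produced.
Required activator KepY is absent, so *vorC* is not transcribed.
→ *vorC* is OFF.
0 of the 3 genes are transcribed.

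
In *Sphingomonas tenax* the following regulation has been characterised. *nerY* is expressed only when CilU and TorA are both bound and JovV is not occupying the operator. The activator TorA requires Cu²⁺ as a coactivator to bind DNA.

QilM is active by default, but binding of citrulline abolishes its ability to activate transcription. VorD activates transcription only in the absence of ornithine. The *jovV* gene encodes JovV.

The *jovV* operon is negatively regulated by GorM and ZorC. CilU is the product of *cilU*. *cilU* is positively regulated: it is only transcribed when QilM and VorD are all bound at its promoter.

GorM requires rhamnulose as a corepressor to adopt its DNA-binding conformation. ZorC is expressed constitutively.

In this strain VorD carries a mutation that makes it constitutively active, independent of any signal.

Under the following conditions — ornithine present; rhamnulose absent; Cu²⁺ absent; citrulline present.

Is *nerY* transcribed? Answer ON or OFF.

OFF

Rhamnulose is absent, so GorM is inactive.
ZorC is produced constitutively and is active.
With repressor ZorC bound, *jovV* is not transcribed.
So JovV is not produced.
Citrulline is present, so QilM is inactive.
VorD is constitutively active in this strain.
Required activator QilM is absent, so *cilU* is not transcribed.
So CilU is not produced.
Cu²⁺ is absent, so TorA is inactive.
Required activator CilU is absent, so *nerY* is not transcribed.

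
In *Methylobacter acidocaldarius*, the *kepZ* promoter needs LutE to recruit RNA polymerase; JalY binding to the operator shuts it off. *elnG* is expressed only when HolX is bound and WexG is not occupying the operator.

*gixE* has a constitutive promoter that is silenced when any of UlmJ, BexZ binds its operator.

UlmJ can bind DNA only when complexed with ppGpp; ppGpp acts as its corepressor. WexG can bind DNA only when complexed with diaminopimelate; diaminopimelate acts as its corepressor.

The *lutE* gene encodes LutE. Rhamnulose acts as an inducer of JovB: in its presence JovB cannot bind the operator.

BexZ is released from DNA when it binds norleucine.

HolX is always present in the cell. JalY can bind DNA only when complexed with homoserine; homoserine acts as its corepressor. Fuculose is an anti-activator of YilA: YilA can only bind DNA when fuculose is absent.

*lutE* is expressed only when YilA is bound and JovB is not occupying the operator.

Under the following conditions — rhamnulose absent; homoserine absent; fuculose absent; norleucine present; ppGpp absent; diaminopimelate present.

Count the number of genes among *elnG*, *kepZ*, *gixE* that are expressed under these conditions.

1

HolX is produced constitutively and is active.
Diaminopimelate is present, so WexG is active.
With repressor WexG bound, *elnG* is not transcribed.
→ *elnG* is OFF.
Homoserine is absent, so JalY is inactive.
Rhamnulose is absent, so JovB is active.
Fuculose is absent, so YilA is active.
With repressor JovB bound, *lutE* is not transcribed.
So LutE is not produced.
Required activator LutE is absent, so *kepZ* is not transcribed.
→ *kepZ* is OFF.
ppGpp is absent, so UlmJ is inactive.
Norleucine is present, so BexZ is inactive.
With no repressor bound, *gixE* is transcribed.
→ *gixE* is ON.
1 of the 3 genes is transcribed.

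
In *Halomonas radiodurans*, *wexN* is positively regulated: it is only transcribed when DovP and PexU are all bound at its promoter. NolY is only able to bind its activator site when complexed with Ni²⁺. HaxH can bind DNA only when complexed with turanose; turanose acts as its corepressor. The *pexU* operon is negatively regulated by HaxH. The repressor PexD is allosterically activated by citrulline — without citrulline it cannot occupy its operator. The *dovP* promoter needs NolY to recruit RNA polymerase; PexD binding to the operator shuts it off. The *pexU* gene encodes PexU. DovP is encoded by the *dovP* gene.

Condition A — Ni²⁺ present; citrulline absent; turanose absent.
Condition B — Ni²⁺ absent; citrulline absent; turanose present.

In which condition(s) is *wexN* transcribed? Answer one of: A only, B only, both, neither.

Condition A:
Ni²⁺ is present, so NolY is active.
Citrulline is absent, so PexD is inactive.
No repressor is bound and NolY is active, so *dovP* is transcribed.
So DovP is produced and active.
Turanose is absent, so HaxH is inactive.
With no repressor bound, *pexU* is transcribed.
So PexU is produced and active.
No repressor is bound and DovP and PexU are active, so *wexN* is transcribed.
→ *wexN* is ON in A.
Condition B:
Ni²⁺ is absent, so NolY is inactive.
Citrulline is absent, so PexD is inactive.
Required activator NolY is absent, so *dovP* is not transcribed.
So DovP is not produced.
Turanose is present, so HaxH is active.
With repressor HaxH bound, *pexU* is not transcribed.
So PexU is not produced.
Required activator DovP is absent, so *wexN* is not transcribed.
→ *wexN* is OFF in B.

A only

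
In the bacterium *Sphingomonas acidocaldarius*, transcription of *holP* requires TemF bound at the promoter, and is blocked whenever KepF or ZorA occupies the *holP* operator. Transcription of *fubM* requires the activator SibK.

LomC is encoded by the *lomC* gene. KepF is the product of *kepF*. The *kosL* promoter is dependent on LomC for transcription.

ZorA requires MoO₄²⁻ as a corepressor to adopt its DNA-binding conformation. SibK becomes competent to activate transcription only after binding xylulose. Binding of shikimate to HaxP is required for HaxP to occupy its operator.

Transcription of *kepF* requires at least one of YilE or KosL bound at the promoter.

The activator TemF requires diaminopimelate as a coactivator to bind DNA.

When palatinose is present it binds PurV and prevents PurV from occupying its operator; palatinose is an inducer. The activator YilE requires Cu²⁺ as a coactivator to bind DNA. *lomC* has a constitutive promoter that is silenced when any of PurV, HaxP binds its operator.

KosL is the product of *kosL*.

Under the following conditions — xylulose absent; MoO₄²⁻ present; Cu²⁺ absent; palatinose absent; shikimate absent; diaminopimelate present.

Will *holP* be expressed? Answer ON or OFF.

OFF

Cu²⁺ is absent, so YilE is inactive.
Palatinose is absent, so PurV is active.
Shikimate is absent, so HaxP is inactive.
With repressor PurV bound, *lomC* is not transcribed.
So LomC is not produced.
Required activator LomC is absent, so *kosL* is not transcribed.
So KosL is not produced.
No activator is available at the *kepF* promoter, so *kepF* is not transcribed.
So KepF is not produced.
Diaminopimelate is present, so TemF is active.
MoO₄²⁻ is present, so ZorA is active.
With repressor ZorA bound, *holP* is not transcribed.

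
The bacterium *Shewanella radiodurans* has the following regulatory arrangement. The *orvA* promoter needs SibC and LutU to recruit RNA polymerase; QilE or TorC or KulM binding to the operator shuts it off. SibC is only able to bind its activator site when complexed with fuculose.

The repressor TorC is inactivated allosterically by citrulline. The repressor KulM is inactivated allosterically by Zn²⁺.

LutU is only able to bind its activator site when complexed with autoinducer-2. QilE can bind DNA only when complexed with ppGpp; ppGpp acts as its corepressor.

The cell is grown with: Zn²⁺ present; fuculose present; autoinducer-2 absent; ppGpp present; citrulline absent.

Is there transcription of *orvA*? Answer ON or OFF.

OFF

Fuculose is present, so SibC is active.
Autoinducer-2 is absent, so LutU is inactive.
ppGpp is present, so QilE is active.
Citrulline is absent, so TorC is active.
Zn²⁺ is present, so KulM is inactive.
With repressor QilE bound, *orvA* is not transcribed.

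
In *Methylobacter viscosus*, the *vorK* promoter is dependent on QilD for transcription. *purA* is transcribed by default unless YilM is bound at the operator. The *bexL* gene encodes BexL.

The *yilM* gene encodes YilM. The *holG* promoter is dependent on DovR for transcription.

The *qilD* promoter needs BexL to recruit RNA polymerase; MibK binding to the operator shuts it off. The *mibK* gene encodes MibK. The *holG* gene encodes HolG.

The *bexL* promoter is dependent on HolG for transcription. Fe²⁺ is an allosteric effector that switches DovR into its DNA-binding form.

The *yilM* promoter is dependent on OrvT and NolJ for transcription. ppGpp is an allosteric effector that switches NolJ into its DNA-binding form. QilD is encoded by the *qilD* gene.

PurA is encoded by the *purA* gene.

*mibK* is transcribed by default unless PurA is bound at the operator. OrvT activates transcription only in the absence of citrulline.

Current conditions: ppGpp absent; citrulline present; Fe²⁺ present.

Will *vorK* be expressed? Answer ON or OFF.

Citrulline is present, so OrvT is inactive.
ppGpp is absent, so NolJ is inactive.
Required activator OrvT is absent, so *yilM* is not transcribed.
So YilM is not produced.
With no repressor bound, *purA* is transcribed.
So PurA is produced and active.
With repressor PurA bound, *mibK* is not transcribed.
So MibK is not produced.
Fe²⁺ is present, so DovR is active.
No repressor is bound and DovR is active, so *holG* is transcribed.
So HolG is produced and active.
No repressor is bound and HolG is active, so *bexL* is transcribed.
So BexL is produced and active.
No repressor is bound and BexL is active, so *qilD* is transcribed.
So QilD is produced and active.
No repressor is bound and QilD is active, so *vorK* is transcribed.

ON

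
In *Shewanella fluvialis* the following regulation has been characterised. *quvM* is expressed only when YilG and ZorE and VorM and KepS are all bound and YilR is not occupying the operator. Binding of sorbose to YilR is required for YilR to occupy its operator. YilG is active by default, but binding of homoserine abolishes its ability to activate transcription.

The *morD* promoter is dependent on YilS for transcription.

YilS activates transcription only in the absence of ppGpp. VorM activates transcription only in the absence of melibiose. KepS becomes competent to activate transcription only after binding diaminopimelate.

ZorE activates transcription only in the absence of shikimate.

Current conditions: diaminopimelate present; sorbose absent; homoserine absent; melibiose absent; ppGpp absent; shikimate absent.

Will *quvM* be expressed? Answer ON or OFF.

ON

Homoserine is absent, so YilG is active.
Shikimate is absent, so ZorE is active.
Melibiose is absent, so VorM is active.
Sorbose is absent, so YilR is inactive.
Diaminopimelate is present, so KepS is active.
No repressor is bound and YilG and ZorE and VorM and KepS are active, so *quvM* is transcribed.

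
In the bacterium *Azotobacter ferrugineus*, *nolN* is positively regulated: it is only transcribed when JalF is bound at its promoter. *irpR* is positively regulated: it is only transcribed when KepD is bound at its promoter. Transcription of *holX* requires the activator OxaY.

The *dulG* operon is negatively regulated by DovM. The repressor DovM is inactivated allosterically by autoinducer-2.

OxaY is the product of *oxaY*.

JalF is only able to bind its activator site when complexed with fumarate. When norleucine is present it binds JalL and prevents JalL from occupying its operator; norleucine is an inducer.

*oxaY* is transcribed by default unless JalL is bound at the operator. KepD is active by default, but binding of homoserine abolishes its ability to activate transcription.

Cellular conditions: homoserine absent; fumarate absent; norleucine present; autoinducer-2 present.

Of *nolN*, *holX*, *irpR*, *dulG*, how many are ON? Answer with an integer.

Fumarate is absent, so JalF is inactive.
Required activator JalF is absent, so *nolN* is not transcribed.
→ *nolN* is OFF.
Norleucine is present, so JalL is inactive.
With no repressor bound, *oxaY* is transcribed.
So OxaY is produced and active.
No repressor is bound and OxaY is active, so *holX* is transcribed.
→ *holX* is ON.
Homoserine is absent, so KepD is active.
No repressor is bound and KepD is active, so *irpR* is transcribed.
→ *irpR* is ON.
Autoinducer-2 is present, so DovM is inactive.
With no repressor bound, *dulG* is transcribed.
→ *dulG* is ON.
3 of the 4 genes are transcribed.

3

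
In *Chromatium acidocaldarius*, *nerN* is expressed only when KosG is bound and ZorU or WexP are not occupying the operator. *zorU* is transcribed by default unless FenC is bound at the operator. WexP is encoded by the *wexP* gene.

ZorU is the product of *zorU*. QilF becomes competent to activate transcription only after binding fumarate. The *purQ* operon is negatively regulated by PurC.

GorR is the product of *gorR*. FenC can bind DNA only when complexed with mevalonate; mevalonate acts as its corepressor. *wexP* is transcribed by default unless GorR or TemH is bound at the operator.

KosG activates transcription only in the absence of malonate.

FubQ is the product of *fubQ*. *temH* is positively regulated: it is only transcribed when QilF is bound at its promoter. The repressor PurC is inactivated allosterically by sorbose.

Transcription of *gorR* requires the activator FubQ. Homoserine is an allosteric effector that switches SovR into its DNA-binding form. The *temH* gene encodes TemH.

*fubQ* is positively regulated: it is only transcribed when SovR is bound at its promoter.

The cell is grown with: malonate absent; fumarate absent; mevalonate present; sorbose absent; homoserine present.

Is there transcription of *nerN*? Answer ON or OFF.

Malonate is absent, so KosG is active.
Mevalonate is present, so FenC is active.
With repressor FenC bound, *zorU* is not transcribed.
So ZorU is not produced.
Homoserine is present, so SovR is active.
No repressor is bound and SovR is active, so *fubQ* is transcribed.
So FubQ is produced and active.
No repressor is bound and FubQ is active, so *gorR* is transcribed.
So GorR is produced and active.
Fumarate is absent, so QilF is inactive.
Required activator QilF is absent, so *temH* is not transcribed.
So TemH is not produced.
With repressor GorR bound, *wexP* is not transcribed.
So WexP is not produced.
No repressor is bound and KosG is active, so *nerN* is transcribed.

ON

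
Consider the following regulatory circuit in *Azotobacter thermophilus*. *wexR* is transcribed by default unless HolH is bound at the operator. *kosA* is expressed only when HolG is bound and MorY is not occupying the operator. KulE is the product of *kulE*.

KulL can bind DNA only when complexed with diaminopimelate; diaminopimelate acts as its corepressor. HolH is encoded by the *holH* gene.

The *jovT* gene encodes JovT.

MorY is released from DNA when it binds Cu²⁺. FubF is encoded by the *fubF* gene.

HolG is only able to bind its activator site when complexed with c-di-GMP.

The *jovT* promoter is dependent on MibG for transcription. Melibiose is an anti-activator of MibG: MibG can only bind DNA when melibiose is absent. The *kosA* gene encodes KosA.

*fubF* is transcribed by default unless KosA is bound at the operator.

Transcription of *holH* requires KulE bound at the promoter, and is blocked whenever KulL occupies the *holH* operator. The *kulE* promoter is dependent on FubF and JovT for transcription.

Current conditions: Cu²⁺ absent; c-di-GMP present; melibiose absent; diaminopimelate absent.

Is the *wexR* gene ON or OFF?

c-di-GMP is present, so HolG is active.
Cu²⁺ is absent, so MorY is active.
With repressor MorY bound, *kosA* is not transcribed.
So KosA is not produced.
With no repressor bound, *fubF* is transcribed.
So FubF is produced and active.
Melibiose is absent, so MibG is active.
No repressor is bound and MibG is active, so *jovT* is transcribed.
So JovT is produced and active.
No repressor is bound and FubF and JovT are active, so *kulE* is transcribed.
So KulE is produced and active.
Diaminopimelate is absent, so KulL is inactive.
No repressor is bound and KulE is active, so *holH* is transcribed.
So HolH is produced and active.
With repressor HolH bound, *wexR* is not transcribed.

OFF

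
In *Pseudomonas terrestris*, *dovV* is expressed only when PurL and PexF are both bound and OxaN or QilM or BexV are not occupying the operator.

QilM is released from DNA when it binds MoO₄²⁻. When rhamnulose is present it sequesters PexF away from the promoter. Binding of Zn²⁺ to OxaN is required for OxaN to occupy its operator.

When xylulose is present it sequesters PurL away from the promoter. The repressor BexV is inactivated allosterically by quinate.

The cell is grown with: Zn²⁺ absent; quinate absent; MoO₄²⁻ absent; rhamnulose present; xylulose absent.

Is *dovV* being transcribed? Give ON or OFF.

Zn²⁺ is absent, so OxaN is inactive.
MoO₄²⁻ is absent, so QilM is active.
Quinate is absent, so BexV is active.
Xylulose is absent, so PurL is active.
Rhamnulose is present, so PexF is inactive.
With repressor QilM bound, *dovV* is not transcribed.

OFF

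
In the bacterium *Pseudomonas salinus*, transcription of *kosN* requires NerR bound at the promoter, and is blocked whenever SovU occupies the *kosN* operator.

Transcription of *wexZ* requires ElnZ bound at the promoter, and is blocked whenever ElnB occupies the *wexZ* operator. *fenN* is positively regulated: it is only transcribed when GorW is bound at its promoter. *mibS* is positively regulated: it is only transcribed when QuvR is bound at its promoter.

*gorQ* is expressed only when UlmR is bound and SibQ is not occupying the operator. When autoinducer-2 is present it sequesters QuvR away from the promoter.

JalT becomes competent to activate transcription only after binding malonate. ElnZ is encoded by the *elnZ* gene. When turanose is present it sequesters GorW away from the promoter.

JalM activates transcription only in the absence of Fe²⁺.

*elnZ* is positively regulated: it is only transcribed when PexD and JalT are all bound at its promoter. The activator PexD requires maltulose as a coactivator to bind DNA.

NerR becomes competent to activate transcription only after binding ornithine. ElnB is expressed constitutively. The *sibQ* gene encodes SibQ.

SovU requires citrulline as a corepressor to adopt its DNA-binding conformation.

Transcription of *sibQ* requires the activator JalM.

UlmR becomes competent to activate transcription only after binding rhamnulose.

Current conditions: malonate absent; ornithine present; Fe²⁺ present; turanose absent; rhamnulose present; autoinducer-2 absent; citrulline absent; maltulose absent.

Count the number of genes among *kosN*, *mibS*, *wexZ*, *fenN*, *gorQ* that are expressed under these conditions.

4

Citrulline is absent, so SovU is inactive.
Ornithine is present, so NerR is active.
No repressor is bound and NerR is active, so *kosN* is transcribed.
→ *kosN* is ON.
Autoinducer-2 is absent, so QuvR is active.
No repressor is bound and QuvR is active, so *mibS* is transcribed.
→ *mibS* is ON.
Maltulose is absent, so PexD is inactive.
Malonate is absent, so JalT is inactive.
Required activator PexD is absent, so *elnZ* is not transcribed.
So ElnZ is not produced.
ElnB is produced constitutively and is active.
With repressor ElnB bound, *wexZ* is not transcribed.
→ *wexZ* is OFF.
Turanose is absent, so GorW is active.
No repressor is bound and GorW is active, so *fenN* is transcribed.
→ *fenN* is ON.
Fe²⁺ is present, so JalM is inactive.
Required activator JalM is absent, so *sibQ* is not transcribed.
So SibQ is not produced.
Rhamnulose is present, so UlmR is active.
No repressor is bound and UlmR is active, so *gorQ* is transcribed.
→ *gorQ* is ON.
4 of the 5 genes are transcribed.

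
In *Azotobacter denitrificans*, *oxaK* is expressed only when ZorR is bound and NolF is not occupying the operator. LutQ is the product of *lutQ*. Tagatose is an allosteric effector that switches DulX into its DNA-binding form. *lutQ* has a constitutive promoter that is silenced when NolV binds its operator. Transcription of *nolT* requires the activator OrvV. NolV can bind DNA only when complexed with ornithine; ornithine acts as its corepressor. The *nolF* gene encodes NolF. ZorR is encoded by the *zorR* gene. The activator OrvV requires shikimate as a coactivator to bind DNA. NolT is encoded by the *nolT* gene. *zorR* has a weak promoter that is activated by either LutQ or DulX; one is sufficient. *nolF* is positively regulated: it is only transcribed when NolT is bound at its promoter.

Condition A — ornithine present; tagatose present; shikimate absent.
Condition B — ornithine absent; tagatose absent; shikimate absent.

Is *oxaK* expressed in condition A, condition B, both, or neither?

both

Condition A:
Ornithine is present, so NolV is active.
With repressor NolV bound, *lutQ* is not transcribed.
So LutQ is not produced.
Tagatose is present, so DulX is active.
Activator DulX is present, so *zorR* is transcribed.
So ZorR is produced and active.
Shikimate is absent, so OrvV is inactive.
Required activator OrvV is absent, so *nolT* is not transcribed.
So NolT is not produced.
Required activator NolT is absent, so *nolF* is not transcribed.
So NolF is not produced.
No repressor is bound and ZorR is active, so *oxaK* is transcribed.
→ *oxaK* is ON in A.
Condition B:
Ornithine is absent, so NolV is inactive.
With no repressor bound, *lutQ* is transcribed.
So LutQ is produced and active.
Tagatose is absent, so DulX is inactive.
Activator LutQ is present, so *zorR* is transcribed.
So ZorR is produced and active.
Shikimate is absent, so OrvV is inactive.
Required activator OrvV is absent, so *nolT* is not transcribed.
So NolT is not produced.
Required activator NolT is absent, so *nolF* is not transcribed.
So NolF is not produced.
No repressor is bound and ZorR is active, so *oxaK* is transcribed.
→ *oxaK* is ON in B.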